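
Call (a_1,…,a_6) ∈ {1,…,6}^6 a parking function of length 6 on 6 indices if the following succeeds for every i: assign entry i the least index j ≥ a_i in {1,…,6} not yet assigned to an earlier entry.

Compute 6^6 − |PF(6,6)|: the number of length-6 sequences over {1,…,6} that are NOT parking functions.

#PF = (7−6)·7^(6−1) = 1×16807 = 16807
E.g. (1,5,6,6,6,4) → sorted (1,4,5,6,6,6): b_2=4>2, not a PF.
Total 46656; non-PF = 46656−16807 = 29849

29849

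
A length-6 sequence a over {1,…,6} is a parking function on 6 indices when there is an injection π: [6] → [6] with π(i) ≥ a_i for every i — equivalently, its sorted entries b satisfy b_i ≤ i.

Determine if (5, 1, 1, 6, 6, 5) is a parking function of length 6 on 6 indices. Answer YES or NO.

NO

Sorted: b = (1, 1, 5, 5, 6, 6).
  b_1=1 ≤ 1
  b_2=1 ≤ 2
  b_3=5 > 3
  fails at i=3 ⇒ NO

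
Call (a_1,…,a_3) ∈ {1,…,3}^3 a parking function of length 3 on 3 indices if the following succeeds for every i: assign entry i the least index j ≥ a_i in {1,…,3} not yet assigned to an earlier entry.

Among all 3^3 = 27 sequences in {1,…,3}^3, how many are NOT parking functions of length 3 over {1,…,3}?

Count = (4−3)·4^(3−1) = 1·16 = 16 (Konheim–Weiss)
E.g. (3,2,3) → sorted (2,3,3): b_1=2>1, not a PF.
Total 27; non-PF = 27−16 = 11

11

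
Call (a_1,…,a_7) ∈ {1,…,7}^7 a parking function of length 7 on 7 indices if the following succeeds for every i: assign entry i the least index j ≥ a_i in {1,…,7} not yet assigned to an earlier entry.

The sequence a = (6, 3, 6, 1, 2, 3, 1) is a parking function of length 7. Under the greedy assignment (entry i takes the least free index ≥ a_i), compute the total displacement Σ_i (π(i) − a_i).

Σπ(i) = 1+…+7 = 28; Σa = 6+3+6+1+2+3+1 = 22; disp = 28−22 = 6.

6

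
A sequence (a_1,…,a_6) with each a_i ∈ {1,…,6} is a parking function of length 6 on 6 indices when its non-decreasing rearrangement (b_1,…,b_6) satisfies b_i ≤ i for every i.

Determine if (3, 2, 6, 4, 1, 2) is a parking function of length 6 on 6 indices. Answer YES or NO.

Sorted: b = (1, 2, 2, 3, 4, 6).
  b_1=1 ≤ 1
  b_2=2 ≤ 2
  b_3=2 ≤ 3
  b_4=3 ≤ 4
  b_5=4 ≤ 5
  b_6=6 ≤ 6
All bounds hold ⇒ YES

YES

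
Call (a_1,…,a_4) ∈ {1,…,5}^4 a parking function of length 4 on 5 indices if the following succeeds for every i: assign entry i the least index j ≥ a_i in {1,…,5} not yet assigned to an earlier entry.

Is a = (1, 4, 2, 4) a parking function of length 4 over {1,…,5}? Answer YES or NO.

Sorted: b = (1, 2, 4, 4).
  b_1=1 ≤ 2
  b_2=2 ≤ 3
  b_3=4 ≤ 4
  b_4=4 ≤ 5
All bounds hold ⇒ YES

YES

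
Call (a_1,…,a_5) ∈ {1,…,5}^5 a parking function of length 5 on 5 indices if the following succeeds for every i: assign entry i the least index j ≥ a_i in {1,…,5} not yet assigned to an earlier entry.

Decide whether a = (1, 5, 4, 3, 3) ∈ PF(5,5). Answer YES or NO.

Rearranged: b = (1, 3, 3, 4, 5).
  b_1=1 ≤ 1
  b_2=3 > 2
  fails at i=2 ⇒ NO

NO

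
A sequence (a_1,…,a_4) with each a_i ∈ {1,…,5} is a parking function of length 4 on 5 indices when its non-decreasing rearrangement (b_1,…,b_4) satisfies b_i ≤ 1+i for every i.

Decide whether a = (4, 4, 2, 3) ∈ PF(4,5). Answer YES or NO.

YES

Rearranged: b = (2, 3, 4, 4).
  b_1=2 ≤ 2
  b_2=3 ≤ 3
  b_3=4 ≤ 4
  b_4=4 ≤ 5
All bounds hold ⇒ YES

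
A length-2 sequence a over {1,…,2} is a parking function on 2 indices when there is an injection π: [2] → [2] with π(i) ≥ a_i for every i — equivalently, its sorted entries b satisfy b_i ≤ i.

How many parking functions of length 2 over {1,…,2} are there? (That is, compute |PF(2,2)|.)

3

|PF| = (2−2+1)·(2+1)^(2−1) = 1 · 3 = 3 [KW]
E.g. (1,2) → sorted (1,2): b_i ≤ i ∀i, a PF.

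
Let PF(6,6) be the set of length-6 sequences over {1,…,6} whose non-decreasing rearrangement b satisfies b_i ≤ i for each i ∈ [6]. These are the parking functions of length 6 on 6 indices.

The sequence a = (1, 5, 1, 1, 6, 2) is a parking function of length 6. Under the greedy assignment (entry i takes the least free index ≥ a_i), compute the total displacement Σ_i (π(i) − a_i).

5

Σπ = 6·7/2 = 21 (π permutes [6]); Σa = 1+5+1+1+6+2 = 16; disp = 21−16 = 5.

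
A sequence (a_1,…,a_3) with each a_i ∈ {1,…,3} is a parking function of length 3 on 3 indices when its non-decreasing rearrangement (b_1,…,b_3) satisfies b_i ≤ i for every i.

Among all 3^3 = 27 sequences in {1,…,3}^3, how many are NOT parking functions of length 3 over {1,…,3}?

|PF| = (3+1−3)·(3+1)^{3−1} = 1×16 = 16 [KW]
Check (2,2,2) → sorted (2,2,2): b_1=2>1, not a PF.
So 27 − 16 = 11 fail.

11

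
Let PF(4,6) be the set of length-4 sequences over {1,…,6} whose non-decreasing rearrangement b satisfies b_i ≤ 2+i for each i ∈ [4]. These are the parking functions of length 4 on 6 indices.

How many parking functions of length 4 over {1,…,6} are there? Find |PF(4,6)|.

1029

Count = (7−4)·7^(4−1) = 3 · 343 = 1029 (Konheim–Weiss)
E.g. (4,2,1,2) → sorted (1,2,2,4): b_i ≤ 2+i ∀i, a PF.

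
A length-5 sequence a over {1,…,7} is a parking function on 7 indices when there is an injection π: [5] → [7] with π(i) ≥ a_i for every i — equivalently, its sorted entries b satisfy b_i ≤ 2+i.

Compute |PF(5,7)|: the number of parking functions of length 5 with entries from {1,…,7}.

Count = (8−5)·8^(5−1) = 3·4096 = 12288 [KW]
Check (1,5,4,1,3) → sorted (1,1,3,4,5): b_i ≤ 2+i ∀i, a PF.

12288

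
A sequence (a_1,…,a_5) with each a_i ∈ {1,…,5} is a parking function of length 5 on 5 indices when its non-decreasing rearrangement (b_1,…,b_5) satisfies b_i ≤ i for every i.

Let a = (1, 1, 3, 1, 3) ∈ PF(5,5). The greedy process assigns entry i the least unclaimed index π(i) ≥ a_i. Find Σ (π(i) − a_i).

Σπ = 15 ({1..5} each once); Σa = 1+1+3+1+3 = 9; disp = 15−9 = 6.

6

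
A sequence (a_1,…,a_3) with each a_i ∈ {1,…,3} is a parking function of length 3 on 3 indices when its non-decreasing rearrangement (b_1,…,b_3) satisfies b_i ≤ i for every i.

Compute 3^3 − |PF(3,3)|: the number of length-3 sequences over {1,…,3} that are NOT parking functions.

11

#PF = (3+1−3)·(3+1)^{3−1} = 1×16 = 16
E.g. (3,3,2) → sorted (2,3,3): b_1=2>1, not a PF.
3^3 − 16 = 27 − 16 = 11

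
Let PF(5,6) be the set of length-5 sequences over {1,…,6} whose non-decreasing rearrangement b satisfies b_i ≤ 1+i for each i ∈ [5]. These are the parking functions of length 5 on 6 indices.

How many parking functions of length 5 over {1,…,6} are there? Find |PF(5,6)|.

Count = (6−5+1)·(6+1)^(5−1) = 2 · 2401 = 4802 (Pollak)
E.g. (4,6,4,3,2) → sorted (2,3,4,4,6): b_i ≤ 1+i ∀i, a PF.

4802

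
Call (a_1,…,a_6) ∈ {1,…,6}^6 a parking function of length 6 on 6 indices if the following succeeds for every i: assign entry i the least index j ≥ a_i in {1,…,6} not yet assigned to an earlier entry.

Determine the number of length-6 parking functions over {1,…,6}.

Count = (6−6+1)·(6+1)^(6−1) = 1·16807 = 16807
Example (1,3,4,3,4,1) → sorted (1,1,3,3,4,4): b_i ≤ i ∀i, a PF.

16807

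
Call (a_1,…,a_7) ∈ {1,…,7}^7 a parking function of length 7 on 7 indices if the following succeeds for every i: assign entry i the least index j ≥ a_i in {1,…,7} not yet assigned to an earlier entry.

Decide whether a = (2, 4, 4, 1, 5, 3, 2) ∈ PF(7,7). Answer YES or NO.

Sorted: b = (1, 2, 2, 3, 4, 4, 5).
  b_1=1 ≤ 1
  b_2=2 ≤ 2
  b_3=2 ≤ 3
  b_4=3 ≤ 4
  b_5=4 ≤ 5
  b_6=4 ≤ 6
  b_7=5 ≤ 7
All bounds hold ⇒ YES

YES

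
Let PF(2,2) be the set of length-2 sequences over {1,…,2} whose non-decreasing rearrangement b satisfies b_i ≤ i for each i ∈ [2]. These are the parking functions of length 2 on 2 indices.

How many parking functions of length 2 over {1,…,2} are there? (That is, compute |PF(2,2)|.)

3

Count = 1·3^1 = 1 · 3 = 3 (Pollak)
Check (1,2) → sorted (1,2): b_i ≤ i ∀i, a PF.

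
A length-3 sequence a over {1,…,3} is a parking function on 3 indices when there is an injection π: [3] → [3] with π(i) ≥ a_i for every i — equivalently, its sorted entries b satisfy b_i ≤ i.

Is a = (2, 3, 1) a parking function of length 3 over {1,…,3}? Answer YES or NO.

Sorted: b = (1, 2, 3).
  b_1=1 ≤ 1
  b_2=2 ≤ 2
  b_3=3 ≤ 3
All bounds hold ⇒ YES

YES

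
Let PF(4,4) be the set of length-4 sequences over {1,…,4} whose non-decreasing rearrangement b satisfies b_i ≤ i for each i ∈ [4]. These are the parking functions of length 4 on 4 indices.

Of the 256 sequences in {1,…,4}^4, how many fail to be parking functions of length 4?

131

|PF(4,4)| = 1·5^3 = 1×125 = 125 (Pollak)
Check (2,4,2,2) → sorted (2,2,2,4): b_1=2>1, not a PF.
So 256 − 125 = 131 fail.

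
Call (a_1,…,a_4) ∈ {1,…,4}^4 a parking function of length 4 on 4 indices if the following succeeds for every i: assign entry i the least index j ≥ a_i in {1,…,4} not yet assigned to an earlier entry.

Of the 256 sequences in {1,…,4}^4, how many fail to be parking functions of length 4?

|PF(4,4)| = (4−4+1)·(4+1)^(4−1) = 1·125 = 125 [KW]
Example (4,4,4,2) → sorted (2,4,4,4): b_1=2>1, not a PF.
Total 256; non-PF = 256−125 = 131

131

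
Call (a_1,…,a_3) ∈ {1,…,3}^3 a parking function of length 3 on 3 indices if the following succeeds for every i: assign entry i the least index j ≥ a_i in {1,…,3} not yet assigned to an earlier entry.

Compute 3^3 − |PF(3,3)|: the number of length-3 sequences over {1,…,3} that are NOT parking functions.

11

|PF(3,3)| = (4−3)·4^(3−1) = 1×16 = 16 (Konheim–Weiss)
Check (3,2,3) → sorted (2,3,3): b_1=2>1, not a PF.
So 27 − 16 = 11 fail.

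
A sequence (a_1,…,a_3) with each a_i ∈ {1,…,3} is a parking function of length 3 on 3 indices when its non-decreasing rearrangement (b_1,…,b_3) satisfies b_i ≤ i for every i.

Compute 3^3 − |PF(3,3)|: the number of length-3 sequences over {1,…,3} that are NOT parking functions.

11

|PF| = (3−3+1)·(3+1)^(3−1) = 1·16 = 16 (Konheim–Weiss)
One tuple (3,3,2) → sorted (2,3,3): b_1=2>1, not a PF.
So 27 − 16 = 11 fail.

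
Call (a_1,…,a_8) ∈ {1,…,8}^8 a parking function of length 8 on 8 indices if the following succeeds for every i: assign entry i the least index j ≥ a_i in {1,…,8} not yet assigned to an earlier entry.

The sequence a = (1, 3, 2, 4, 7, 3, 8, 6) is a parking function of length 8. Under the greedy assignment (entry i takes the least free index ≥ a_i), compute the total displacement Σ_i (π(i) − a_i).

Σπ = 36 ({1..8} each once); Σa = 1+3+2+4+7+3+8+6 = 34; disp = 36−34 = 2.

2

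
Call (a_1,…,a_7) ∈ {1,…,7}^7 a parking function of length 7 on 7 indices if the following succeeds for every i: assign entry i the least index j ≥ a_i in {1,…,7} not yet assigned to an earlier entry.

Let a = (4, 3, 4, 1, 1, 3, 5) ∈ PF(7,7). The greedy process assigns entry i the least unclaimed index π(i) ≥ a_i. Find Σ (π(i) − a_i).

Σπ = 28 ({1..7} each once); Σa = 4+3+4+1+1+3+5 = 21; disp = 28−21 = 7.

7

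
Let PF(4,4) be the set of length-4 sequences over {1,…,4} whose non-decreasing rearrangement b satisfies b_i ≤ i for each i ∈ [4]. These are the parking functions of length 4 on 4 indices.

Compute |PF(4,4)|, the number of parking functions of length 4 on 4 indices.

125

|PF| = (4+1−4)·(4+1)^{4−1} = 1·125 = 125 (Pollak)
Check (4,1,3,2) → sorted (1,2,3,4): b_i ≤ i ∀i, a PF.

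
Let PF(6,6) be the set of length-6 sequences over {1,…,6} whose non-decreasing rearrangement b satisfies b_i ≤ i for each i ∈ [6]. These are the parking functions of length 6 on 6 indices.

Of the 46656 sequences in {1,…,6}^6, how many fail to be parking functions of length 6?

|PF(6,6)| = (6+1−6)·(6+1)^{6−1} = 1×16807 = 16807 [KW]
One tuple (3,6,3,6,5,3) → sorted (3,3,3,5,6,6): b_1=3>1, not a PF.
So 46656 − 16807 = 29849 fail.

29849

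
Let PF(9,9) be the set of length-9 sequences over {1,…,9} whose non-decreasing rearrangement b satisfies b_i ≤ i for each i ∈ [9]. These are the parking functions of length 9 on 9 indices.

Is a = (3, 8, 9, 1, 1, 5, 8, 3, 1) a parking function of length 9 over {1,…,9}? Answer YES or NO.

Rearranged: b = (1, 1, 1, 3, 3, 5, 8, 8, 9).
  b_1=1 ≤ 1
  b_2=1 ≤ 2
  b_3=1 ≤ 3
  b_4=3 ≤ 4
  b_5=3 ≤ 5
  b_6=5 ≤ 6
  b_7=8 > 7
  fails at i=7 ⇒ NO

NO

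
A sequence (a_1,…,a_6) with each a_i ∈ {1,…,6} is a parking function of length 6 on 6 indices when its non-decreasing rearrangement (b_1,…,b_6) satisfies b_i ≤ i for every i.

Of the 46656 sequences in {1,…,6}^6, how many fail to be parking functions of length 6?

29849

|PF| = (7−6)·7^(6−1) = 1 · 16807 = 16807 (Pollak)
Check (6,6,4,3,6,4) → sorted (3,4,4,6,6,6): b_1=3>1, not a PF.
6^6 − 16807 = 46656 − 16807 = 29849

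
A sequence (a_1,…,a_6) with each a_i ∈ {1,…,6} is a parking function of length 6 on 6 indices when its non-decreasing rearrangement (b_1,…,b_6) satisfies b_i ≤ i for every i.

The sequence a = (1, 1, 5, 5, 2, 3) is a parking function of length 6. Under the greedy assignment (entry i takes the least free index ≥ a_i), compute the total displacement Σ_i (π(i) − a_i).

4

Σπ(i) = 1+…+6 = 21; Σa = 1+1+5+5+2+3 = 17; disp = 21−17 = 4.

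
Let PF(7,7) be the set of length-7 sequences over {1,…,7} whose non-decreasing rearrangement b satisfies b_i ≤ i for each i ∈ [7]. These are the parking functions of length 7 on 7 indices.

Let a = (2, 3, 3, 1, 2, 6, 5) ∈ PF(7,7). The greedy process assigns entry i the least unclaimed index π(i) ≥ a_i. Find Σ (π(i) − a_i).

Σπ = 28 ({1..7} each once); Σa = 2+3+3+1+2+6+5 = 22; disp = 28−22 = 6.

6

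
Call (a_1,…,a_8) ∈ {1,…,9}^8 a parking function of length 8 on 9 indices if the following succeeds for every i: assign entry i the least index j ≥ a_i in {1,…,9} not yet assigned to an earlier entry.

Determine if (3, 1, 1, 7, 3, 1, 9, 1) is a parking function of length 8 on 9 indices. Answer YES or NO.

Order a: b = (1, 1, 1, 1, 3, 3, 7, 9).
  b_1=1 ≤ 2
  b_2=1 ≤ 3
  b_3=1 ≤ 4
  b_4=1 ≤ 5
  b_5=3 ≤ 6
  b_6=3 ≤ 7
  b_7=7 ≤ 8
  b_8=9 ≤ 9
All bounds hold ⇒ YES

YES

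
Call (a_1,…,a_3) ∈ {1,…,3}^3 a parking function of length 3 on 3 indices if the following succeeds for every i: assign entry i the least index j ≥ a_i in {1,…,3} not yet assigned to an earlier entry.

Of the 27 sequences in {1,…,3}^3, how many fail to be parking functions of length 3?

11

Count = (3+1−3)·(3+1)^{3−1} = 1×16 = 16 [KW]
Check (3,2,3) → sorted (2,3,3): b_1=2>1, not a PF.
3^3 − 16 = 27 − 16 = 11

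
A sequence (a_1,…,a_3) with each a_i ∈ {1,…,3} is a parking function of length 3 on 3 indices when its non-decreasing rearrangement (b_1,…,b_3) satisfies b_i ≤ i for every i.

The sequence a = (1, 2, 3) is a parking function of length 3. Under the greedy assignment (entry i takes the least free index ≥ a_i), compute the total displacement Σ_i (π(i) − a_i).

0

Σπ(i) = 1+…+3 = 6; Σa = 1+2+3 = 6; disp = 6−6 = 0.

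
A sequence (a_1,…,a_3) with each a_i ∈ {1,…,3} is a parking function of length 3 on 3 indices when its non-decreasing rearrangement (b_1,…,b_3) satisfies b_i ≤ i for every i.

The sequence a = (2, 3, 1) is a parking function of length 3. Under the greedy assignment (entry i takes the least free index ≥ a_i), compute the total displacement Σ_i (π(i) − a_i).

0

Σπ = 3·4/2 = 6 (π permutes [3]); Σa = 2+3+1 = 6; disp = 6−6 = 0.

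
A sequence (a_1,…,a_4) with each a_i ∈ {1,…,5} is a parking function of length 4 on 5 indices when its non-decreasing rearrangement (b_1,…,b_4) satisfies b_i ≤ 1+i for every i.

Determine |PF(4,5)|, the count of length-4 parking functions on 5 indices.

#PF = (5+1−4)·(5+1)^{4−1} = 2·216 = 432 (Pollak)
Check (3,2,3,3) → sorted (2,3,3,3): b_i ≤ 1+i ∀i, a PF.

432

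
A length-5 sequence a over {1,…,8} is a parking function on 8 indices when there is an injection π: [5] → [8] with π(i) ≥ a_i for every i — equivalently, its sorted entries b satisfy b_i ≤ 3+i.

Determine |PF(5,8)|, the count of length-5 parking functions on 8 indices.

26244

Count = (9−5)·9^(5−1) = 4·6561 = 26244 (Pollak)
E.g. (4,1,8,5,7) → sorted (1,4,5,7,8): b_i ≤ 3+i ∀i, a PF.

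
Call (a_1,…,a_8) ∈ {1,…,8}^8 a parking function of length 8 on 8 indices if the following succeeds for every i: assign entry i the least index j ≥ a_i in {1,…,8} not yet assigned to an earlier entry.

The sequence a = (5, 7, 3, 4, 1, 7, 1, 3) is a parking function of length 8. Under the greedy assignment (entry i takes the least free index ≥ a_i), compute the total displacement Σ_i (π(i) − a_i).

5

Σπ = 36 ({1..8} each once); Σa = 5+7+3+4+1+7+1+3 = 31; disp = 36−31 = 5.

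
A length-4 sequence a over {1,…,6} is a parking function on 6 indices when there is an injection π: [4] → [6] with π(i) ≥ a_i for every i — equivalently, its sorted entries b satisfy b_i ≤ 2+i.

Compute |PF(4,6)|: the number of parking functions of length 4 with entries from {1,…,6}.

|PF| = 3·7^3 = 3×343 = 1029 [KW]
One tuple (5,1,4,1) → sorted (1,1,4,5): b_i ≤ 2+i ∀i, a PF.

1029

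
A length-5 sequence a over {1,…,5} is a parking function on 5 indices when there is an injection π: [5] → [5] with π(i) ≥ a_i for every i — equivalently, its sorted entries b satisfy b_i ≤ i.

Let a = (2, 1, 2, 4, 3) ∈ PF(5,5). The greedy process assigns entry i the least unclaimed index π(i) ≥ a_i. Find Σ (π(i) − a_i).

3

Σπ = 5·6/2 = 15 (π permutes [5]); Σa = 2+1+2+4+3 = 12; disp = 15−12 = 3.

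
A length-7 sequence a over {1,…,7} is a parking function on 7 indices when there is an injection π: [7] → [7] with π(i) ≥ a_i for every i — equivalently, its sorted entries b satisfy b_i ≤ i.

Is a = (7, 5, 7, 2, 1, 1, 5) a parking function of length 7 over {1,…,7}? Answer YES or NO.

NO

Order a: b = (1, 1, 2, 5, 5, 7, 7).
  b_1=1 ≤ 1
  b_2=1 ≤ 2
  b_3=2 ≤ 3
  b_4=5 > 4
  fails at i=4 ⇒ NO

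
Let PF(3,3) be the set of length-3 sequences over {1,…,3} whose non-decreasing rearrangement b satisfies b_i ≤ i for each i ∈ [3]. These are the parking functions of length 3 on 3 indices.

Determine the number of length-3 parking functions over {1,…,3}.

|PF(3,3)| = (3+1−3)·(3+1)^{3−1} = 1×16 = 16 [KW]
One tuple (1,3,2) → sorted (1,2,3): b_i ≤ i ∀i, a PF.

16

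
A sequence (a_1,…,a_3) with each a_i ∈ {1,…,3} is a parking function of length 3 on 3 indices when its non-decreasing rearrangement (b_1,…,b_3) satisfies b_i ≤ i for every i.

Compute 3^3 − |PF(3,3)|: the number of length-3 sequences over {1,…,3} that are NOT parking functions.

11

Count = (3+1−3)·(3+1)^{3−1} = 1 · 16 = 16
Check (3,3,3) → sorted (3,3,3): b_1=3>1, not a PF.
So 27 − 16 = 11 fail.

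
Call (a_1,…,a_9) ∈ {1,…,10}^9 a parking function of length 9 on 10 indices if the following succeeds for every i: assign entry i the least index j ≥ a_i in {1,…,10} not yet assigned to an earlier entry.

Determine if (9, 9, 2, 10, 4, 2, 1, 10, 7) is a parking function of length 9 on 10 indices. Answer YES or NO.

Sorted: b = (1, 2, 2, 4, 7, 9, 9, 10, 10).
  b_1=1 ≤ 2
  b_2=2 ≤ 3
  b_3=2 ≤ 4
  b_4=4 ≤ 5
  b_5=7 > 6
  fails at i=5 ⇒ NO

NO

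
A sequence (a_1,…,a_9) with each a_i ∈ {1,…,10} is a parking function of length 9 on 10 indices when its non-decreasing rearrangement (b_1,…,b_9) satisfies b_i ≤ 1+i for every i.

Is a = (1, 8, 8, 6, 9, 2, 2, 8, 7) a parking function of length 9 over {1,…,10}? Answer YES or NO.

Order a: b = (1, 2, 2, 6, 7, 8, 8, 8, 9).
  b_1=1 ≤ 2
  b_2=2 ≤ 3
  b_3=2 ≤ 4
  b_4=6 > 5
  fails at i=4 ⇒ NO

NO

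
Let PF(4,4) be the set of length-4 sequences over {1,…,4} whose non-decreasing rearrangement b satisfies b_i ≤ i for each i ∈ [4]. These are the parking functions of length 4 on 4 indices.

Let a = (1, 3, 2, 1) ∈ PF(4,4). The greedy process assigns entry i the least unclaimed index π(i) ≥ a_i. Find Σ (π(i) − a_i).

Σπ(i) = 1+…+4 = 10; Σa = 1+3+2+1 = 7; disp = 10−7 = 3.

3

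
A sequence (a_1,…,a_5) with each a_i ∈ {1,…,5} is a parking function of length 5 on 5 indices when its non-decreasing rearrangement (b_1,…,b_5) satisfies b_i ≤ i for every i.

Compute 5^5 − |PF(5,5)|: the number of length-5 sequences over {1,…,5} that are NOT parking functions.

Count = (5+1−5)·(5+1)^{5−1} = 1·1296 = 1296
Example (3,3,3,5,3) → sorted (3,3,3,3,5): b_1=3>1, not a PF.
Total 3125; non-PF = 3125−1296 = 1829

1829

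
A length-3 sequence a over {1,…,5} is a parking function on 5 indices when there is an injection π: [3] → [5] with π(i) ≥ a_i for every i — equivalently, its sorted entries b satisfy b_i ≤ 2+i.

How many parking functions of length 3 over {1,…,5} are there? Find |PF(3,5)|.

|PF| = 3·6^2 = 3 · 36 = 108 [KW]
Check (1,2,4) → sorted (1,2,4): b_i ≤ 2+i ∀i, a PF.

108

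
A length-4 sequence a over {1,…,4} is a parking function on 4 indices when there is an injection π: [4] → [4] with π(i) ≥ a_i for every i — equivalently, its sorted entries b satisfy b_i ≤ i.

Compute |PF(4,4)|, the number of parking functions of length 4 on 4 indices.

|PF(4,4)| = (4+1−4)·(4+1)^{4−1} = 1 · 125 = 125 [KW]
One tuple (1,1,1,4) → sorted (1,1,1,4): b_i ≤ i ∀i, a PF.

125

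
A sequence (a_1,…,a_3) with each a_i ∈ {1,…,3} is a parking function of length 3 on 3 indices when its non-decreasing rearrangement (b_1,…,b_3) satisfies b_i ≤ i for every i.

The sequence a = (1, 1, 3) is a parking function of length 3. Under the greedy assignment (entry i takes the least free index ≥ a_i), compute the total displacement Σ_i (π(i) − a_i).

Σπ(i) = 1+…+3 = 6; Σa = 1+1+3 = 5; disp = 6−5 = 1.

1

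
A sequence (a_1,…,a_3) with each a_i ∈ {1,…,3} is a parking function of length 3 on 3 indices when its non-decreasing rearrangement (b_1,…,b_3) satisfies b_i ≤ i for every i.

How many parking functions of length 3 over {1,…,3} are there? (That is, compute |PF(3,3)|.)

16

|PF(3,3)| = (3−3+1)·(3+1)^(3−1) = 1 · 16 = 16 [KW]
E.g. (2,1,2) → sorted (1,2,2): b_i ≤ i ∀i, a PF.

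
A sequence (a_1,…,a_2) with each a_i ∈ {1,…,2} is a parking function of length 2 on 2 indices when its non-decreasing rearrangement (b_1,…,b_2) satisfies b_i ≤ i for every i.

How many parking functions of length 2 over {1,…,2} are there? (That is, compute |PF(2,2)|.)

|PF| = (3−2)·3^(2−1) = 1 · 3 = 3
Check (2,1) → sorted (1,2): b_i ≤ i ∀i, a PF.

3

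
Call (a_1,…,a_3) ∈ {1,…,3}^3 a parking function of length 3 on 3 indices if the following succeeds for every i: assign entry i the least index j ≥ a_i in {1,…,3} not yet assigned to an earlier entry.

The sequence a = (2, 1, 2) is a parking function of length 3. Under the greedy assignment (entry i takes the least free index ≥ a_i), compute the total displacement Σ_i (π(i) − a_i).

1

Σπ = 6 ({1..3} each once); Σa = 2+1+2 = 5; disp = 6−5 = 1.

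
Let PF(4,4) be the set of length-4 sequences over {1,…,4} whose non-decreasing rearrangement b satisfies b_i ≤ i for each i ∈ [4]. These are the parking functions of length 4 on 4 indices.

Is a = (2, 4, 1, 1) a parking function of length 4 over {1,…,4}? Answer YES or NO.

Rearranged: b = (1, 1, 2, 4).
  b_1=1 ≤ 1
  b_2=1 ≤ 2
  b_3=2 ≤ 3
  b_4=4 ≤ 4
All bounds hold ⇒ YES

YES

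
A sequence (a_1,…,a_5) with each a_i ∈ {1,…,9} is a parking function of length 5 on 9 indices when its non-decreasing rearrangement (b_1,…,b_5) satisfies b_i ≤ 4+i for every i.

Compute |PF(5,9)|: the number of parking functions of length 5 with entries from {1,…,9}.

50000

|PF(5,9)| = (9+1−5)·(9+1)^{5−1} = 5·10000 = 50000
Check (8,5,4,6,7) → sorted (4,5,6,7,8): b_i ≤ 4+i ∀i, a PF.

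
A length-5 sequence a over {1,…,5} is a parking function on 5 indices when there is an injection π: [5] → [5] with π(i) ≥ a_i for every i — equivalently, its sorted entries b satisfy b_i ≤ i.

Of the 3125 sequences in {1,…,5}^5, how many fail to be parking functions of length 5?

#PF = (6−5)·6^(5−1) = 1·1296 = 1296 (Konheim–Weiss)
Example (4,4,3,5,2) → sorted (2,3,4,4,5): b_1=2>1, not a PF.
Total 3125; non-PF = 3125−1296 = 1829

1829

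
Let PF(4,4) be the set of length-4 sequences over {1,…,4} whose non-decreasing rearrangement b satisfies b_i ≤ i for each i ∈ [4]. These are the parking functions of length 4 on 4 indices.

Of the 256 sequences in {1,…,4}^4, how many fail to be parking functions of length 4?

131

|PF(4,4)| = (4−4+1)·(4+1)^(4−1) = 1 · 125 = 125 (Konheim–Weiss)
Check (2,4,2,4) → sorted (2,2,4,4): b_1=2>1, not a PF.
So 256 − 125 = 131 fail.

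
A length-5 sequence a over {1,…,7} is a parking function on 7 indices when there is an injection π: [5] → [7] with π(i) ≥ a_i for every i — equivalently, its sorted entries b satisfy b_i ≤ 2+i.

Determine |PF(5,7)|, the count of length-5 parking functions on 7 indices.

|PF| = (8−5)·8^(5−1) = 3×4096 = 12288 [KW]
Example (2,1,7,4,6) → sorted (1,2,4,6,7): b_i ≤ 2+i ∀i, a PF.

12288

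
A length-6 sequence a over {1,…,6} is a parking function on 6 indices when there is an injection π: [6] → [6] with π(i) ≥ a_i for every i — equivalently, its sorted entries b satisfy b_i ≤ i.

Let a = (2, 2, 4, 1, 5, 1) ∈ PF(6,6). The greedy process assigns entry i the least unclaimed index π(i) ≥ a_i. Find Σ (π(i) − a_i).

6

Σπ = 6·7/2 = 21 (π permutes [6]); Σa = 2+2+4+1+5+1 = 15; disp = 21−15 = 6.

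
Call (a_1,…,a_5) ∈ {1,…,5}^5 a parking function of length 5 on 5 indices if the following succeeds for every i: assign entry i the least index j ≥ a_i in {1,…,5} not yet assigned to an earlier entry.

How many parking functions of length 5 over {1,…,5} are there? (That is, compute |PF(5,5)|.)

|PF| = (6−5)·6^(5−1) = 1×1296 = 1296 (Konheim–Weiss)
One tuple (2,1,3,2,5) → sorted (1,2,2,3,5): b_i ≤ i ∀i, a PF.

1296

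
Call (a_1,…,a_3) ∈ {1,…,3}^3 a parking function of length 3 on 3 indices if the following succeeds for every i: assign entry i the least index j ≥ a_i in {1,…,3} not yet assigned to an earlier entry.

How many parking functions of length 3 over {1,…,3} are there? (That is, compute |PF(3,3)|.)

16

|PF(3,3)| = (3+1−3)·(3+1)^{3−1} = 1×16 = 16 (Pollak)
One tuple (1,2,2) → sorted (1,2,2): b_i ≤ i ∀i, a PF.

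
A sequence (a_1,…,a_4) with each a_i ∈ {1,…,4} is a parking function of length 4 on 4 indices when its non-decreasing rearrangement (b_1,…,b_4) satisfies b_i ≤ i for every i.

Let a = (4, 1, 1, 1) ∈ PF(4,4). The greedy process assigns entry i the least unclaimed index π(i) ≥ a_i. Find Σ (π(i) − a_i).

3

Σπ(i) = 1+…+4 = 10; Σa = 4+1+1+1 = 7; disp = 10−7 = 3.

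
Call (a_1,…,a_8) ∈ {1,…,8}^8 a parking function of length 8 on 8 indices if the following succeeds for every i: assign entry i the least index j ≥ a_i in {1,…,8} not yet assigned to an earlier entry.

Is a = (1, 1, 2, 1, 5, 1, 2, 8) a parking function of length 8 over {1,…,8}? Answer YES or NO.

Order a: b = (1, 1, 1, 1, 2, 2, 5, 8).
  b_1=1 ≤ 1
  b_2=1 ≤ 2
  b_3=1 ≤ 3
  b_4=1 ≤ 4
  b_5=2 ≤ 5
  b_6=2 ≤ 6
  b_7=5 ≤ 7
  b_8=8 ≤ 8
All bounds hold ⇒ YES

YES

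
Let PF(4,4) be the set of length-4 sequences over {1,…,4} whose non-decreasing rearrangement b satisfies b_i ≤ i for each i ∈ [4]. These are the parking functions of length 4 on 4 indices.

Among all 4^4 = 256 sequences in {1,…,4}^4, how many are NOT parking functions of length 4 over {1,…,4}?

131

|PF(4,4)| = (4+1−4)·(4+1)^{4−1} = 1·125 = 125 [KW]
Example (4,4,4,4) → sorted (4,4,4,4): b_1=4>1, not a PF.
4^4 − 125 = 256 − 125 = 131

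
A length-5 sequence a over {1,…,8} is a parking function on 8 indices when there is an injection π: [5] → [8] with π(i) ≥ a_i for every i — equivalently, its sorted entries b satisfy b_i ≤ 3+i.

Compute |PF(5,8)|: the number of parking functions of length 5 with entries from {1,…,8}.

26244

|PF| = 4·9^4 = 4·6561 = 26244
E.g. (3,2,4,6,4) → sorted (2,3,4,4,6): b_i ≤ 3+i ∀i, a PF.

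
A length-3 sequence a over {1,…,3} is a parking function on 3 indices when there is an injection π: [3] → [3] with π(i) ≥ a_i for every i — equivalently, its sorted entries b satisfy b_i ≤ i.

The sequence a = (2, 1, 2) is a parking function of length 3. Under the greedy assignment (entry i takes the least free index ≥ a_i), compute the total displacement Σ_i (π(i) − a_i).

1

Σπ = 3·4/2 = 6 (π permutes [3]); Σa = 2+1+2 = 5; disp = 6−5 = 1.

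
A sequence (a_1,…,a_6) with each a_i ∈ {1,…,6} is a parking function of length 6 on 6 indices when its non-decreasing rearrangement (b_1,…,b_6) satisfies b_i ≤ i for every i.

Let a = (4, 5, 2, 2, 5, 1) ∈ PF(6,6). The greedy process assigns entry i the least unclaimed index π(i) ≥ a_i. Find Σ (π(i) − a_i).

Σπ = 6·7/2 = 21 (π permutes [6]); Σa = 4+5+2+2+5+1 = 19; disp = 21−19 = 2.

2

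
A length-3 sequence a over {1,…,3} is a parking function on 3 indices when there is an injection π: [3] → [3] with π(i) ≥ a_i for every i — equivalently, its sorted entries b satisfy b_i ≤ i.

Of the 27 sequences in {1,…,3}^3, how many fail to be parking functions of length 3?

11

#PF = (3−3+1)·(3+1)^(3−1) = 1·16 = 16 (Konheim–Weiss)
E.g. (3,3,3) → sorted (3,3,3): b_1=3>1, not a PF.
3^3 − 16 = 27 − 16 = 11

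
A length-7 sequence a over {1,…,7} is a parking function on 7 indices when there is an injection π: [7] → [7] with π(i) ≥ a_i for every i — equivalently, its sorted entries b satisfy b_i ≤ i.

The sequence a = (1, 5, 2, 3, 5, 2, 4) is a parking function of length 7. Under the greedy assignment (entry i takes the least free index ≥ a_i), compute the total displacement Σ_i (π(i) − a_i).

6

Σπ(i) = 1+…+7 = 28; Σa = 1+5+2+3+5+2+4 = 22; disp = 28−22 = 6.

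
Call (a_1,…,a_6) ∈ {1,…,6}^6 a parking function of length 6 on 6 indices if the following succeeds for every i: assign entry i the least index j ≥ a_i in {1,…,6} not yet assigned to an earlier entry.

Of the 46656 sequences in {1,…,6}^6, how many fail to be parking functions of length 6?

|PF| = (6−6+1)·(6+1)^(6−1) = 1 · 16807 = 16807 (Konheim–Weiss)
Check (2,1,6,6,1,6) → sorted (1,1,2,6,6,6): b_4=6>4, not a PF.
6^6 − 16807 = 46656 − 16807 = 29849

29849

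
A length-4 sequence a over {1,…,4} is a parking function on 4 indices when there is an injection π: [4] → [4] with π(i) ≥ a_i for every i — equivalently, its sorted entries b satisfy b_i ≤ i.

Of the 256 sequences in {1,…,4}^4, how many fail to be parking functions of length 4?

|PF| = (4−4+1)·(4+1)^(4−1) = 1×125 = 125 (Konheim–Weiss)
Check (4,3,4,3) → sorted (3,3,4,4): b_1=3>1, not a PF.
4^4 − 125 = 256 − 125 = 131

131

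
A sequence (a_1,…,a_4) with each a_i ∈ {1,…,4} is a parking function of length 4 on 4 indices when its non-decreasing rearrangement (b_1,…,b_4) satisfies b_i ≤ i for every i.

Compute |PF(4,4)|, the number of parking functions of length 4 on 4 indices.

125

|PF| = (4+1−4)·(4+1)^{4−1} = 1×125 = 125
One tuple (1,1,3,4) → sorted (1,1,3,4): b_i ≤ i ∀i, a PF.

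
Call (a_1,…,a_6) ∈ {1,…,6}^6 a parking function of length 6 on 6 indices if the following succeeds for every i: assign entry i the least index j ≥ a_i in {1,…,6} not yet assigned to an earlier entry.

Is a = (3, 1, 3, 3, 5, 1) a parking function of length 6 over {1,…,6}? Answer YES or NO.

Rearranged: b = (1, 1, 3, 3, 3, 5).
  b_1=1 ≤ 1
  b_2=1 ≤ 2
  b_3=3 ≤ 3
  b_4=3 ≤ 4
  b_5=3 ≤ 5
  b_6=5 ≤ 6
All bounds hold ⇒ YES

YES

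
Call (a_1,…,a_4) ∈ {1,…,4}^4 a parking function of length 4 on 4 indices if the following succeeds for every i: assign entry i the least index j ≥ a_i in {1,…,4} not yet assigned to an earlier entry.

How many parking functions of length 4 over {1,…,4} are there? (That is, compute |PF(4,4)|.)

Count = 1·5^3 = 1×125 = 125
One tuple (1,1,4,3) → sorted (1,1,3,4): b_i ≤ i ∀i, a PF.

125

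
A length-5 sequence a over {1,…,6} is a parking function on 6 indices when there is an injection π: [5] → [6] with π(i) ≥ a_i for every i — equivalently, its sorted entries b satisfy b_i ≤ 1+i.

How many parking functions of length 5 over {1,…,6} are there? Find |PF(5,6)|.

4802

|PF(5,6)| = 2·7^4 = 2 · 2401 = 4802 (Pollak)
Example (4,2,6,3,5) → sorted (2,3,4,5,6): b_i ≤ 1+i ∀i, a PF.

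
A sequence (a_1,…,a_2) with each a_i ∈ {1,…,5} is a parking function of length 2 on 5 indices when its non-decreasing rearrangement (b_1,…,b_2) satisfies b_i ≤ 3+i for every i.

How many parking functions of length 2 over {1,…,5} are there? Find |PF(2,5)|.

24

#PF = 4·6^1 = 4·6 = 24 (Konheim–Weiss)
E.g. (4,4) → sorted (4,4): b_i ≤ 3+i ∀i, a PF.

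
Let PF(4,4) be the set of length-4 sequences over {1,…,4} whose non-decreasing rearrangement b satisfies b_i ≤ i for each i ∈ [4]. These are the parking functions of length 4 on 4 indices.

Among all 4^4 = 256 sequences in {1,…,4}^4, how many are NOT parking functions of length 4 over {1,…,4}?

#PF = (4+1−4)·(4+1)^{4−1} = 1×125 = 125 [KW]
Example (2,4,1,4) → sorted (1,2,4,4): b_3=4>3, not a PF.
Total 256; non-PF = 256−125 = 131

131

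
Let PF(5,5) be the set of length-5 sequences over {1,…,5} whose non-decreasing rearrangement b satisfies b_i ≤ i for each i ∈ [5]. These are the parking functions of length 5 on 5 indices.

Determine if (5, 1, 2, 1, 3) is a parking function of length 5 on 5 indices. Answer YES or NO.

Order a: b = (1, 1, 2, 3, 5).
  b_1=1 ≤ 1
  b_2=1 ≤ 2
  b_3=2 ≤ 3
  b_4=3 ≤ 4
  b_5=5 ≤ 5
All bounds hold ⇒ YES

YES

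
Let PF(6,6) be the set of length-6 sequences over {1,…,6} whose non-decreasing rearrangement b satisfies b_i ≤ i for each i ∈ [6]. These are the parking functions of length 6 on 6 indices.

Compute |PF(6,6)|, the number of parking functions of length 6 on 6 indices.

#PF = (7−6)·7^(6−1) = 1 · 16807 = 16807 (Pollak)
E.g. (2,3,1,4,2,1) → sorted (1,1,2,2,3,4): b_i ≤ i ∀i, a PF.

16807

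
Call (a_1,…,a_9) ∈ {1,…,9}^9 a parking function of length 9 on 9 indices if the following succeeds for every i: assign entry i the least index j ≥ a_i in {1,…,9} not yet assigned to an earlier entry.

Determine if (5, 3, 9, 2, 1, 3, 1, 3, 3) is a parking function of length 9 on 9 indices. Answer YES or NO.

Order a: b = (1, 1, 2, 3, 3, 3, 3, 5, 9).
  b_1=1 ≤ 1
  b_2=1 ≤ 2
  b_3=2 ≤ 3
  b_4=3 ≤ 4
  b_5=3 ≤ 5
  b_6=3 ≤ 6
  b_7=3 ≤ 7
  b_8=5 ≤ 8
  b_9=9 ≤ 9
All bounds hold ⇒ YES

YES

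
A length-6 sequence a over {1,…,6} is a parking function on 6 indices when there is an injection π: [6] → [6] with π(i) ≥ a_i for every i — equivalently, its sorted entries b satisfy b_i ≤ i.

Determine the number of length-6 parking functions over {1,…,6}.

16807

|PF| = (6−6+1)·(6+1)^(6−1) = 1×16807 = 16807 [KW]
Check (1,6,1,4,3,5) → sorted (1,1,3,4,5,6): b_i ≤ i ∀i, a PF.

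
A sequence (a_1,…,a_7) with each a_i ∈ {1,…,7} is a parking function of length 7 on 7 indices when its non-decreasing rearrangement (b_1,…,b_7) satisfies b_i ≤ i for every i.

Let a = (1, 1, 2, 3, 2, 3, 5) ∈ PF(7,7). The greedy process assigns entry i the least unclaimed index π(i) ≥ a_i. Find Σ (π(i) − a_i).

11

Σπ = 7·8/2 = 28 (π permutes [7]); Σa = 1+1+2+3+2+3+5 = 17; disp = 28−17 = 11.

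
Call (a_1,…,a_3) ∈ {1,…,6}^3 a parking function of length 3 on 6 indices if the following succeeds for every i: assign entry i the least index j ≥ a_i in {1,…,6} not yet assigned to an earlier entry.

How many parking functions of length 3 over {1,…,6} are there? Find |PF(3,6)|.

196

#PF = (6+1−3)·(6+1)^{3−1} = 4·49 = 196 [KW]
Check (5,4,4) → sorted (4,4,5): b_i ≤ 3+i ∀i, a PF.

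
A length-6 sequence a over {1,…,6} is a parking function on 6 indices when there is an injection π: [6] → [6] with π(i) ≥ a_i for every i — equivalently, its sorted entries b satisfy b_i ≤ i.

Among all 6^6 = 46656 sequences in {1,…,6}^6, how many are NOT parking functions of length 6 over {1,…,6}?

|PF(6,6)| = (6−6+1)·(6+1)^(6−1) = 1×16807 = 16807 (Pollak)
Check (5,5,6,1,5,1) → sorted (1,1,5,5,5,6): b_3=5>3, not a PF.
6^6 − 16807 = 46656 − 16807 = 29849

29849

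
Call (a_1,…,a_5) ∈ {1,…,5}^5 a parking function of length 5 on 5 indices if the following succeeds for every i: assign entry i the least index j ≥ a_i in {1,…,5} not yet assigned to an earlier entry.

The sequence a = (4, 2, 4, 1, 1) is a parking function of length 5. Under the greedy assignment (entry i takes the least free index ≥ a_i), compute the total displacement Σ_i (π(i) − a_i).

Σπ(i) = 1+…+5 = 15; Σa = 4+2+4+1+1 = 12; disp = 15−12 = 3.

3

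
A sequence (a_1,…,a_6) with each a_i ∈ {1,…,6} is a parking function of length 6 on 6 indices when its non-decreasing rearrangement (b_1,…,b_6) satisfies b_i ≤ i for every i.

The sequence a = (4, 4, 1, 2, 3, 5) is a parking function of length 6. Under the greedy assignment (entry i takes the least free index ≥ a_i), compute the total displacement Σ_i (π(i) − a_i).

Σπ = 21 ({1..6} each once); Σa = 4+4+1+2+3+5 = 19; disp = 21−19 = 2.

2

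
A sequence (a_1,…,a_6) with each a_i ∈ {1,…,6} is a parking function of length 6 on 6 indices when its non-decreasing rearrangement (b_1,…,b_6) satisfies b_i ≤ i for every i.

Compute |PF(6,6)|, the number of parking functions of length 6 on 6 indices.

16807

|PF(6,6)| = (6−6+1)·(6+1)^(6−1) = 1·16807 = 16807 (Konheim–Weiss)
Example (6,3,5,1,1,4) → sorted (1,1,3,4,5,6): b_i ≤ i ∀i, a PF.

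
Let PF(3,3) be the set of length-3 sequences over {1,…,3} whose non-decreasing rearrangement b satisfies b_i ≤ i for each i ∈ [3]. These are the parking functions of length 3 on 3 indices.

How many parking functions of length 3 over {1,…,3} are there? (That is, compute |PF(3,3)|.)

|PF(3,3)| = (3−3+1)·(3+1)^(3−1) = 1·16 = 16 [KW]
Example (1,2,1) → sorted (1,1,2): b_i ≤ i ∀i, a PF.

16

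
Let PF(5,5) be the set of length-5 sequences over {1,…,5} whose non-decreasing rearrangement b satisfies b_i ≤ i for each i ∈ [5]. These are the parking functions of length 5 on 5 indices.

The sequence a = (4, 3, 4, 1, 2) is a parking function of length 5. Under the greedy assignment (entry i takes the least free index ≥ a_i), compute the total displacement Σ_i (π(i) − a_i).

1

Σπ(i) = 1+…+5 = 15; Σa = 4+3+4+1+2 = 14; disp = 15−14 = 1.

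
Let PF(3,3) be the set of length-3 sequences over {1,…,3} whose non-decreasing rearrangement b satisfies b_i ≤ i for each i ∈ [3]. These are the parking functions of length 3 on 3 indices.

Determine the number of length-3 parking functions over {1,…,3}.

|PF(3,3)| = 1·4^2 = 1×16 = 16 [KW]
Check (3,2,1) → sorted (1,2,3): b_i ≤ i ∀i, a PF.

16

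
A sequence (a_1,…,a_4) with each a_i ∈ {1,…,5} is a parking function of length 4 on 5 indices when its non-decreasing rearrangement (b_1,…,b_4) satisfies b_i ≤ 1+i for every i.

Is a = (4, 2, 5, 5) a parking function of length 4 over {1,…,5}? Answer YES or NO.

NO

Rearranged: b = (2, 4, 5, 5).
  b_1=2 ≤ 2
  b_2=4 > 3
  fails at i=2 ⇒ NO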